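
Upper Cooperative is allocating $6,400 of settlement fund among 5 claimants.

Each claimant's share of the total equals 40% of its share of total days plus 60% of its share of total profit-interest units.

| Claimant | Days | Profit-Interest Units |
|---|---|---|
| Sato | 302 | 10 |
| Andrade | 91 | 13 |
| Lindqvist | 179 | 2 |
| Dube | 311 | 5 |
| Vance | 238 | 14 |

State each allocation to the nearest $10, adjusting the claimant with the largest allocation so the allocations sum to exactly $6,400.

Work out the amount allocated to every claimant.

Days total 1,121; profit-interest units total 44.
Composite weights (40% days + 60% profit-interest units): Sato 0.2441; Andrade 0.2097; Lindqvist 0.0911; Dube 0.1792; Vance 0.2758.
Proportional shares: Sato 1,562.40; Andrade 1,342.36; Lindqvist 583.32; Dube 1,146.59; Vance 1,765.33.
At nearest $10: Sato $1,560; Andrade $1,340; Lindqvist $580; Dube $1,150; Vance $1,770. Sum = $6,400.
Sum already equals the total — no adjustment.

Sato: $1,560 | Andrade: $1,340 | Lindqvist: $580 | Dube: $1,150 | Vance: $1,770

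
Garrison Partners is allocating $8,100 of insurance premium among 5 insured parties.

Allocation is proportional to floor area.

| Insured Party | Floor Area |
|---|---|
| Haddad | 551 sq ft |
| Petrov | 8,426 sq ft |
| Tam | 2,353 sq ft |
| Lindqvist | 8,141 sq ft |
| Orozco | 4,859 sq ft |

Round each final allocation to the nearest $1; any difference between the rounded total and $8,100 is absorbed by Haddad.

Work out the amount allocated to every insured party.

Haddad: $184 | Petrov: $2,805 | Tam: $783 | Lindqvist: $2,710 | Orozco: $1,618

Total floor area = 24,330.
Proportional shares: Haddad 551/24,330 × $8,100 = 183.44; Petrov 8,426/24,330 × $8,100 = 2,805.20; Tam 2,353/24,330 × $8,100 = 783.37; Lindqvist 8,141/24,330 × $8,100 = 2,710.32; Orozco 4,859/24,330 × $8,100 = 1,617.67.
At nearest $1: Haddad $183; Petrov $2,805; Tam $783; Lindqvist $2,710; Orozco $1,618. Sum = $8,099.
Difference $8,100 − $8,099 = +$1 applied to Haddad: Haddad becomes $184.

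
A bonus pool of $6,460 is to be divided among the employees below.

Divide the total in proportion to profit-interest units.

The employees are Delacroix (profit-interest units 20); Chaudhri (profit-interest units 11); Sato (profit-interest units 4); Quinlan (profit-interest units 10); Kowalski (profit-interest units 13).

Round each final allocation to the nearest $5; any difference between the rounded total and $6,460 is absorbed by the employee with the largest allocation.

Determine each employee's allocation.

Total profit-interest units = 58.
Unrounded shares: Delacroix 20/58 × $6,460 = 2,227.59; Chaudhri 11/58 × $6,460 = 1,225.17; Sato 4/58 × $6,460 = 445.52; Quinlan 10/58 × $6,460 = 1,113.79; Kowalski 13/58 × $6,460 = 1,447.93.
At nearest $5: Delacroix $2,230; Chaudhri $1,225; Sato $445; Quinlan $1,115; Kowalski $1,450. Sum = $6,465.
Difference $6,460 − $6,465 = −$5 applied to largest allocation (Delacroix): Delacroix becomes $2,225.

Delacroix: $2,225 · Chaudhri: $1,225 · Sato: $445 · Quinlan: $1,115 · Kowalski: $1,450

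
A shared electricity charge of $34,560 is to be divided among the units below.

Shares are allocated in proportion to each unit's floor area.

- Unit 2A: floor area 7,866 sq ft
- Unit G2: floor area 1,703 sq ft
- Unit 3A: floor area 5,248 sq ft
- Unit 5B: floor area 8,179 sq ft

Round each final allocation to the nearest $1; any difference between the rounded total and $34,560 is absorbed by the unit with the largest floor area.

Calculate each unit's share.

Unit 2A: $11,822; Unit G2: $2,559; Unit 3A: $7,887; Unit 5B: $12,292

Combined floor area = 7,866 + 1,703 + 5,248 + 8,179 = 22,996.
Proportional shares: Unit 2A 11,821.58; Unit G2 2,559.39; Unit 3A 7,887.06; Unit 5B 12,291.97.
After rounding ($1): Unit 2A $11,822; Unit G2 $2,559; Unit 3A $7,887; Unit 5B $12,292. Sum = $34,560.
Rounded total matches; no reconciliation needed.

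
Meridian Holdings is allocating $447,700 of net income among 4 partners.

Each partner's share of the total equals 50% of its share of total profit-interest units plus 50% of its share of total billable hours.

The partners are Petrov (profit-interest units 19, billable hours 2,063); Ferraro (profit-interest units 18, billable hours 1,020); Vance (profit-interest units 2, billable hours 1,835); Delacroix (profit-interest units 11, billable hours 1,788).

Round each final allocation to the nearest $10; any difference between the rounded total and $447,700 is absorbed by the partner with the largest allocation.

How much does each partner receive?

Totals — profit-interest units 50, billable hours 6,706.
Blended shares (50% profit-interest units + 50% billable hours): Petrov 0.3438; Ferraro 0.2561; Vance 0.1568; Delacroix 0.2433.
Proportional shares: Petrov 153,927.08; Ferraro 114,634.17; Vance 70,207.32; Delacroix 108,931.43.
At nearest $10: Petrov $153,930; Ferraro $114,630; Vance $70,210; Delacroix $108,930. Sum = $447,700.
Rounded total matches; no reconciliation needed.

Petrov: $153,930 | Ferraro: $114,630 | Vance: $70,210 | Delacroix: $108,930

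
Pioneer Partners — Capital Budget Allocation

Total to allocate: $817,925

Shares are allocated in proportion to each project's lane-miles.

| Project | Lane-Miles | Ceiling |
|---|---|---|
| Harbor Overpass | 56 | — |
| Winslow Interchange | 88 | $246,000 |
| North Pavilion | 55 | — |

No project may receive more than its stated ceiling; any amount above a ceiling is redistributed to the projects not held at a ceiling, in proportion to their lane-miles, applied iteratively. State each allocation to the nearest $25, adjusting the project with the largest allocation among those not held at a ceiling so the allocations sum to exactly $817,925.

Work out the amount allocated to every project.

Harbor Overpass: $288,550; Winslow Interchange: $246,000; North Pavilion: $283,375

Combined lane-miles = 199.
Proportional shares (ignoring caps): Harbor Overpass 230,169.85; Winslow Interchange 361,695.48; North Pavilion 226,059.67.
Cap binds for Winslow Interchange ($246,000); residual $571,925 reallocated over remaining lane-miles 111.
Remaining shares: Harbor Overpass 288,538.74 → $288,550; North Pavilion 283,386.26 → $283,375.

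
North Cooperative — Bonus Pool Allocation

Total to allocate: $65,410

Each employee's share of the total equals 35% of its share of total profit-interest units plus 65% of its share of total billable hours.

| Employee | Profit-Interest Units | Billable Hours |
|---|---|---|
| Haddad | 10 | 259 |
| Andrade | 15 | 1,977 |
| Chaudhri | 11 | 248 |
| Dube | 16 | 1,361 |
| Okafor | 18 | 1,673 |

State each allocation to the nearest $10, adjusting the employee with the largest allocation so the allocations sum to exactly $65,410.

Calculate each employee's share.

Haddad: $5,270 · Andrade: $20,130 · Chaudhri: $5,510 · Dube: $15,720 · Okafor: $18,780

Totals — profit-interest units 70, billable hours 5,518.
Blended shares (35% profit-interest units + 65% billable hours): Haddad 0.0805; Andrade 0.3079; Chaudhri 0.0842; Dube 0.2403; Okafor 0.2871.
Raw shares: Haddad 5,266.11; Andrade 20,138.65; Chaudhri 5,508.40; Dube 15,719.38; Okafor 18,777.46.
At nearest $10: Haddad $5,270; Andrade $20,140; Chaudhri $5,510; Dube $15,720; Okafor $18,780. Sum = $65,420.
Difference $65,410 − $65,420 = −$10 applied to largest allocation (Andrade): Andrade becomes $20,130.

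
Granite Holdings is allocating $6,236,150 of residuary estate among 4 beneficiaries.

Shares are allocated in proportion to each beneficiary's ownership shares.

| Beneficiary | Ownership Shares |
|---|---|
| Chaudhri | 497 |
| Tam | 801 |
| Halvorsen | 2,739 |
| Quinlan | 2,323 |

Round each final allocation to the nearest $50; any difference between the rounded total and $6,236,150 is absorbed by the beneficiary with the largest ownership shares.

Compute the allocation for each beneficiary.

Chaudhri: $487,300 | Tam: $785,400 | Halvorsen: $2,685,700 | Quinlan: $2,277,750

Ownership shares total: 6,360.
Proportional shares: Chaudhri 497/6,360 × $6,236,150 = 487,321.78; Tam 801/6,360 × $6,236,150 = 785,401.91; Halvorsen 2,739/6,360 × $6,236,150 = 2,685,662.71; Quinlan 2,323/6,360 × $6,236,150 = 2,277,763.59.
At nearest $50: Chaudhri $487,300; Tam $785,400; Halvorsen $2,685,650; Quinlan $2,277,750. Sum = $6,236,100.
Difference $6,236,150 − $6,236,100 = +$50 applied to largest ownership shares (Halvorsen): Halvorsen becomes $2,685,700.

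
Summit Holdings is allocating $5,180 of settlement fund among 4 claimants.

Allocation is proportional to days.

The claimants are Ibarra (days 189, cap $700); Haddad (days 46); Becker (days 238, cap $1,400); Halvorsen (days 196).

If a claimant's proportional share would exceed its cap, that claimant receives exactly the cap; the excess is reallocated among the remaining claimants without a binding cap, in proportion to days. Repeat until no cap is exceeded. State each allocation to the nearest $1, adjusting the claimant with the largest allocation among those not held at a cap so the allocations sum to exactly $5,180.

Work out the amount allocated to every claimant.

Ibarra: $700 · Haddad: $585 · Becker: $1,400 · Halvorsen: $2,495

Combined days = 669.
Pro-rata shares before constraints: Ibarra 1,463.41; Haddad 356.17; Becker 1,842.81; Halvorsen 1,517.61.
Capped: Ibarra ($700), Becker ($1,400); balance $3,080 reallocated over remaining days 242.
Remaining shares: Haddad 585.45 → $585; Halvorsen 2,494.55 → $2,495.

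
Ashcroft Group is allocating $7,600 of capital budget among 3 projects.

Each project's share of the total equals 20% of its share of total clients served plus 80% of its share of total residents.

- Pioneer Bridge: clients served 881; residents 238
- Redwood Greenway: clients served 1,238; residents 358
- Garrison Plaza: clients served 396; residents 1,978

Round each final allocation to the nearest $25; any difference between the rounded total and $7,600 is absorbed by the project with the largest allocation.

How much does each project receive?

Clients served total 2,515; residents total 2,574.
Blended shares (20% clients served + 80% residents): Pioneer Bridge 0.1440; Redwood Greenway 0.2097; Garrison Plaza 0.6463.
Raw shares: Pioneer Bridge 1,094.63; Redwood Greenway 1,593.84; Garrison Plaza 4,911.53.
After rounding ($25): Pioneer Bridge $1,100; Redwood Greenway $1,600; Garrison Plaza $4,900. Sum = $7,600.
No rounding difference to absorb.

Pioneer Bridge: $1,100 · Redwood Greenway: $1,600 · Garrison Plaza: $4,900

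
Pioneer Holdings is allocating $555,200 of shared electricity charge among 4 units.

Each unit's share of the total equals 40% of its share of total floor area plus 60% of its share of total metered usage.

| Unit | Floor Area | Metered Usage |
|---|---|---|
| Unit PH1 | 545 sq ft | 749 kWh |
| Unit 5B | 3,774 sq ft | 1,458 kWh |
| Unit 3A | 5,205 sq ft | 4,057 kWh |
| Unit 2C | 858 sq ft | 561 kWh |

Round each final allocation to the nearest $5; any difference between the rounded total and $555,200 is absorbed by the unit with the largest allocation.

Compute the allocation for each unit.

Floor area total 10,382; metered usage total 6,825.
Combined weights (40% floor area + 60% metered usage): Unit PH1 0.0868; Unit 5B 0.2736; Unit 3A 0.5572; Unit 2C 0.0824.
Pro-rata amounts: Unit PH1 48,215.81; Unit 5B 151,892.36; Unit 3A 309,356.74; Unit 2C 45,735.10.
After rounding ($5): Unit PH1 $48,215; Unit 5B $151,890; Unit 3A $309,355; Unit 2C $45,735. Sum = $555,195.
Difference $555,200 − $555,195 = +$5 applied to largest allocation (Unit 3A): Unit 3A becomes $309,360.

Unit PH1: $48,215 · Unit 5B: $151,890 · Unit 3A: $309,360 · Unit 2C: $45,735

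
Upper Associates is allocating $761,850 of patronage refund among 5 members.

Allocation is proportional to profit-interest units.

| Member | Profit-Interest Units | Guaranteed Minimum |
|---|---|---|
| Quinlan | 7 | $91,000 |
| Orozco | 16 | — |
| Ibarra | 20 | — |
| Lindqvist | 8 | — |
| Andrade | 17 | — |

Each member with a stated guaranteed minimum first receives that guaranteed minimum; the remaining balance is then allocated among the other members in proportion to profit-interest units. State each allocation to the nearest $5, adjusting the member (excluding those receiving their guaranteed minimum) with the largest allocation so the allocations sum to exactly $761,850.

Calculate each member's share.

Quinlan: $91,000 | Orozco: $175,960 | Ibarra: $219,950 | Lindqvist: $87,980 | Andrade: $186,960

Guaranteed amounts: Quinlan $91,000. Remaining pool $670,850.
Remaining pool split over remaining profit-interest units 61: Orozco 175,960.66 → $175,960; Ibarra 219,950.82 → $219,950; Lindqvist 87,980.33 → $87,980; Andrade 186,958.20 → $186,960.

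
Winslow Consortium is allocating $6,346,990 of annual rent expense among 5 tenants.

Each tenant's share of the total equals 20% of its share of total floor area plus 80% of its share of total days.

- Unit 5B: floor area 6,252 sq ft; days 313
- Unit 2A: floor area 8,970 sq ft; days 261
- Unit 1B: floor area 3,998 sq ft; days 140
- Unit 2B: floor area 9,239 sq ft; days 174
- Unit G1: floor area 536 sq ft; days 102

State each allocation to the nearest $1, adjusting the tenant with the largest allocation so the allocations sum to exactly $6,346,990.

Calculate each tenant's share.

Unit 5B: $1,879,051; Unit 2A: $1,731,344; Unit 1B: $893,075; Unit 2B: $1,296,908; Unit G1: $546,612

Floor area total 28,995; days total 990.
Blended shares (20% floor area + 80% days): Unit 5B 0.2961; Unit 2A 0.2728; Unit 1B 0.1407; Unit 2B 0.2043; Unit G1 0.0861.
Pro-rata amounts: Unit 5B 1,879,051.58; Unit 2A 1,731,343.53; Unit 1B 893,075.33; Unit 2B 1,296,907.69; Unit G1 546,611.87.
At nearest $1: Unit 5B $1,879,052; Unit 2A $1,731,344; Unit 1B $893,075; Unit 2B $1,296,908; Unit G1 $546,612. Sum = $6,346,991.
Difference $6,346,990 − $6,346,991 = −$1 applied to largest allocation (Unit 5B): Unit 5B becomes $1,879,051.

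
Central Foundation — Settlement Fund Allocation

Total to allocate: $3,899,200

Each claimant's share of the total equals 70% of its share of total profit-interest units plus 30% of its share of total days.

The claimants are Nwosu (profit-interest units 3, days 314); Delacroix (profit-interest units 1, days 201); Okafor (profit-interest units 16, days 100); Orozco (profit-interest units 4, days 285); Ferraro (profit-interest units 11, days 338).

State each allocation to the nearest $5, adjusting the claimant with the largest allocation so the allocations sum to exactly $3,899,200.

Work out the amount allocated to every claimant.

Profit-interest units total 35; days total 1,238.
Combined weights (70% profit-interest units + 30% days): Nwosu 0.1361; Delacroix 0.0687; Okafor 0.3442; Orozco 0.1491; Ferraro 0.3019.
Raw shares: Nwosu 530,643.95; Delacroix 267,904.65; Okafor 1,342,231.88; Orozco 581,226.47; Ferraro 1,177,193.05.
At nearest $5: Nwosu $530,645; Delacroix $267,905; Okafor $1,342,230; Orozco $581,225; Ferraro $1,177,195. Sum = $3,899,200.
Rounded total matches; no reconciliation needed.

Nwosu: $530,645; Delacroix: $267,905; Okafor: $1,342,230; Orozco: $581,225; Ferraro: $1,177,195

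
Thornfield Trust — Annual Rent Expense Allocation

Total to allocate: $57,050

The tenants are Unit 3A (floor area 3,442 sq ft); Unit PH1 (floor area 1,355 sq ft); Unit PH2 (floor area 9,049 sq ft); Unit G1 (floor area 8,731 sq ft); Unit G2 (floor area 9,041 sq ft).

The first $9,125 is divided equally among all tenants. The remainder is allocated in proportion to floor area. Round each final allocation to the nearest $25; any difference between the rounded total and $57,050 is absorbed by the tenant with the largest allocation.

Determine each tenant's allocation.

Unit 3A: $7,050 | Unit PH1: $3,875 | Unit PH2: $15,550 | Unit G1: $15,050 | Unit G2: $15,525

First tranche $9,125 split equally: $1,825 each.
Remainder $47,925 by floor area (total 31,618): Unit 3A 5,217.21 → $5,225; Unit PH1 2,053.84 → $2,050; Unit PH2 13,716.03 → $13,725; Unit G1 13,234.02 → $13,225; Unit G2 13,703.90 → $13,700.
Totals: Unit 3A $1,825 + $5,225 = $7,050; Unit PH1 $1,825 + $2,050 = $3,875; Unit PH2 $1,825 + $13,725 = $15,550; Unit G1 $1,825 + $13,225 = $15,050; Unit G2 $1,825 + $13,700 = $15,525.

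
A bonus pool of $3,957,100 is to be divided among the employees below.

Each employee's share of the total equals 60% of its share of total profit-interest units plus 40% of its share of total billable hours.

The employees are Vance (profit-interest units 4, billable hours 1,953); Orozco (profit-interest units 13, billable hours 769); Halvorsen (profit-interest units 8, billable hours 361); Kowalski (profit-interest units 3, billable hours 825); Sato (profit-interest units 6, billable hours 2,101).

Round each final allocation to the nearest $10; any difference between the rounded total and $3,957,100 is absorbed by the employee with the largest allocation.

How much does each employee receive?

Vance: $793,770 · Orozco: $1,110,370 · Halvorsen: $653,740 · Kowalski: $426,810 · Sato: $972,410

Totals — profit-interest units 34, billable hours 6,009.
Composite weights (60% profit-interest units + 40% billable hours): Vance 0.2006; Orozco 0.2806; Halvorsen 0.1652; Kowalski 0.1079; Sato 0.2457.
Proportional shares: Vance 793,767.46; Orozco 1,110,368.78; Halvorsen 653,740.98; Kowalski 426,808.06; Sato 972,414.72.
After rounding ($10): Vance $793,770; Orozco $1,110,370; Halvorsen $653,740; Kowalski $426,810; Sato $972,410. Sum = $3,957,100.
Sum already equals the total — no adjustment.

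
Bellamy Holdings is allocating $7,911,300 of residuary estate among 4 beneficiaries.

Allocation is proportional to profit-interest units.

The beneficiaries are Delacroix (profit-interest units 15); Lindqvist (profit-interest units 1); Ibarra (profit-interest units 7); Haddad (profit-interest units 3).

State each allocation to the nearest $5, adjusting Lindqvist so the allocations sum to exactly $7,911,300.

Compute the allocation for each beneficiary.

Delacroix: $4,564,210 | Lindqvist: $304,285 | Ibarra: $2,129,965 | Haddad: $912,840

Profit-interest units total: 26.
Proportional shares: Delacroix 15/26 × $7,911,300 = 4,564,211.54; Lindqvist 1/26 × $7,911,300 = 304,280.77; Ibarra 7/26 × $7,911,300 = 2,129,965.38; Haddad 3/26 × $7,911,300 = 912,842.31.
Rounded to nearest $5: Delacroix $4,564,210; Lindqvist $304,280; Ibarra $2,129,965; Haddad $912,840. Sum = $7,911,295.
Difference $7,911,300 − $7,911,295 = +$5 applied to Lindqvist: Lindqvist becomes $304,285.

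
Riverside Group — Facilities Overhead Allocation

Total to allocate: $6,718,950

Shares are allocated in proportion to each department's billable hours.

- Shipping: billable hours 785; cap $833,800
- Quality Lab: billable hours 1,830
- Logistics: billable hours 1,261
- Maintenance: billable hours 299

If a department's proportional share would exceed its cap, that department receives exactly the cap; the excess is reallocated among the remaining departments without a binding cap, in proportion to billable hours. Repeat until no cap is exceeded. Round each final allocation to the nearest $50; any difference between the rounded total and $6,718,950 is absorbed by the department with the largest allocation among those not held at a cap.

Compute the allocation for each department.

Shipping: $833,800 | Quality Lab: $3,176,950 | Logistics: $2,189,150 | Maintenance: $519,050

Combined billable hours = 4,175.
Unconstrained shares: Shipping 1,263,323.53; Quality Lab 2,945,072.69; Logistics 2,029,364.30; Maintenance 481,189.47.
Held at cap: Shipping ($833,800); balance $5,885,150 reallocated over remaining billable hours 3,390.
Remaining shares: Quality Lab 3,176,939.38 → $3,176,950; Logistics 2,189,136.92 → $2,189,150; Maintenance 519,073.70 → $519,050.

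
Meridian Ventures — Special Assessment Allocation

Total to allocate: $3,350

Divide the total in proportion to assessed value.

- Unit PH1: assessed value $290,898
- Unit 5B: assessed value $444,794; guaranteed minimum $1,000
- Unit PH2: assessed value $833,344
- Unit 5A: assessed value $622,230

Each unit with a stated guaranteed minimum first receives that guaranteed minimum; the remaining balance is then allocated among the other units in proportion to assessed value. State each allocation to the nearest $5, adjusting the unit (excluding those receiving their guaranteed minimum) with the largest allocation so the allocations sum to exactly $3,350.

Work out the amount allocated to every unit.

Unit PH1: $390 · Unit 5B: $1,000 · Unit PH2: $1,125 · Unit 5A: $835

Minimums first: Unit 5B $1,000. Balance $2,350.
Balance split over remaining assessed value 1,746,472: Unit PH1 391.42 → $390; Unit PH2 1,121.32 → $1,120; Unit 5A 837.25 → $835.
Rounding difference +$5 applied to Unit PH2 → $1,125.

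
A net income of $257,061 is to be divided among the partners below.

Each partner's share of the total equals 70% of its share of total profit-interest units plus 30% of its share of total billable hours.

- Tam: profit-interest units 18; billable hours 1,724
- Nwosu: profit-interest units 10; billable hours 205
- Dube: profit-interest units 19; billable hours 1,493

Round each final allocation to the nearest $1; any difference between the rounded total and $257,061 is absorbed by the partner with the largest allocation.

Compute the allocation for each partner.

Totals — profit-interest units 47, billable hours 3,422.
Composite weights (70% profit-interest units + 30% billable hours): Tam 0.4192; Nwosu 0.1669; Dube 0.4139.
Proportional shares: Tam 107,766.34; Nwosu 42,905.57; Dube 106,389.09.
After rounding ($1): Tam $107,766; Nwosu $42,906; Dube $106,389. Sum = $257,061.
Sum already equals the total — no adjustment.

Tam: $107,766; Nwosu: $42,906; Dube: $106,389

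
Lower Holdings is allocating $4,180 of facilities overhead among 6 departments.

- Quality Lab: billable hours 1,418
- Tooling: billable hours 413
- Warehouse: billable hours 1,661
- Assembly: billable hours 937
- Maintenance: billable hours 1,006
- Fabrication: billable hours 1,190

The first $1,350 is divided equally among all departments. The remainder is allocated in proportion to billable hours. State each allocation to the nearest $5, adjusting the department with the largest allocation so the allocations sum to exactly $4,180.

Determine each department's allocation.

Quality Lab: $830 · Tooling: $400 · Warehouse: $935 · Assembly: $625 · Maintenance: $655 · Fabrication: $735

First tranche $1,350 split equally: $225 each.
Remainder $2,830 by billable hours (total 6,625): Quality Lab 605.73 → $605; Tooling 176.42 → $175; Warehouse 709.53 → $710; Assembly 400.26 → $400; Maintenance 429.73 → $430; Fabrication 508.33 → $510.
Totals: Quality Lab $225 + $605 = $830; Tooling $225 + $175 = $400; Warehouse $225 + $710 = $935; Assembly $225 + $400 = $625; Maintenance $225 + $430 = $655; Fabrication $225 + $510 = $735.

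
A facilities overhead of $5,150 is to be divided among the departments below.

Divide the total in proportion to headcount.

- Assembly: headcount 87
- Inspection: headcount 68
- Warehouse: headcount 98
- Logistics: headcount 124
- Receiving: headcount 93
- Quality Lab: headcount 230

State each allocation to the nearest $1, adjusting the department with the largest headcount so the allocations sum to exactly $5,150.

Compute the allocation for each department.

Assembly: $640 · Inspection: $500 · Warehouse: $721 · Logistics: $912 · Receiving: $684 · Quality Lab: $1,693

Sum of headcount: 700.
Raw shares: Assembly 87/700 × $5,150 = 640.07; Inspection 68/700 × $5,150 = 500.29; Warehouse 98/700 × $5,150 = 721.00; Logistics 124/700 × $5,150 = 912.29; Receiving 93/700 × $5,150 = 684.21; Quality Lab 230/700 × $5,150 = 1,692.14.
At nearest $1: Assembly $640; Inspection $500; Warehouse $721; Logistics $912; Receiving $684; Quality Lab $1,692. Sum = $5,149.
Difference $5,150 − $5,149 = +$1 applied to largest headcount (Quality Lab): Quality Lab becomes $1,693.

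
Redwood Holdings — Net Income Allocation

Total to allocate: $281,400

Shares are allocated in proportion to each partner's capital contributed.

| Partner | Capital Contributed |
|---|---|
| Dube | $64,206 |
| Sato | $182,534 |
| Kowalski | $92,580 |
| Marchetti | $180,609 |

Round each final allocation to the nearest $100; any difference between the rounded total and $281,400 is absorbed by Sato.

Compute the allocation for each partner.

Combined capital contributed = 519,929.
Proportional shares: Dube 64,206/519,929 × $281,400 = 34,750.07; Sato 182,534/519,929 × $281,400 = 98,792.47; Kowalski 92,580/519,929 × $281,400 = 50,106.86; Marchetti 180,609/519,929 × $281,400 = 97,750.60.
Rounded to nearest $100: Dube $34,800; Sato $98,800; Kowalski $50,100; Marchetti $97,800. Sum = $281,500.
Difference $281,400 − $281,500 = −$100 applied to Sato: Sato becomes $98,700.

Dube: $34,800; Sato: $98,700; Kowalski: $50,100; Marchetti: $97,800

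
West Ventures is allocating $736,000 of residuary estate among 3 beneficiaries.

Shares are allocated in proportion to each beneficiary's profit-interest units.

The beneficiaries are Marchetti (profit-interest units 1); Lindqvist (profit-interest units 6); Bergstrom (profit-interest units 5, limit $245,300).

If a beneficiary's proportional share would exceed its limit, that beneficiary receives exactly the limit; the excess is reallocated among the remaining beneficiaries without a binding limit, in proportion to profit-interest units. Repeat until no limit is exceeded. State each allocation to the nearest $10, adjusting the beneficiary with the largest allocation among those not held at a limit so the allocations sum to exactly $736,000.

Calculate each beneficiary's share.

Marchetti: $70,100 · Lindqvist: $420,600 · Bergstrom: $245,300

Combined profit-interest units = 12.
Unconstrained shares: Marchetti 61,333.33; Lindqvist 368,000.00; Bergstrom 306,666.67.
Cap binds for Bergstrom ($245,300); balance $490,700 reallocated over remaining profit-interest units 7.
Shares after redistribution: Marchetti 70,100.00 → $70,100; Lindqvist 420,600.00 → $420,600.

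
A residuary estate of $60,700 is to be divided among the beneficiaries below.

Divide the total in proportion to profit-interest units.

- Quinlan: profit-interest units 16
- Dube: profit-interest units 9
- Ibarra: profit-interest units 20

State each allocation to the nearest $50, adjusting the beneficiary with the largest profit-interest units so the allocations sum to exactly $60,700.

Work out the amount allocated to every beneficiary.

Sum of profit-interest units: 16 + 9 + 20 = 45.
Raw shares: Quinlan 21,582.22; Dube 12,140.00; Ibarra 26,977.78.
At nearest $50: Quinlan $21,600; Dube $12,150; Ibarra $27,000. Sum = $60,750.
Difference $60,700 − $60,750 = −$50 applied to largest profit-interest units (Ibarra): Ibarra becomes $26,950.

Quinlan: $21,600 | Dube: $12,150 | Ibarra: $26,950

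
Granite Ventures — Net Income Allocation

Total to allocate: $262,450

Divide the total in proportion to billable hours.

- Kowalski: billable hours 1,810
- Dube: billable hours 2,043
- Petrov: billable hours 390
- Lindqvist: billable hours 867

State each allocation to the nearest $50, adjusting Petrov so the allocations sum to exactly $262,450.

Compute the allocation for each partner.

Sum of billable hours: 5,110.
Pro-rata amounts: Kowalski 1,810/5,110 × $262,450 = 92,961.74; Dube 2,043/5,110 × $262,450 = 104,928.64; Petrov 390/5,110 × $262,450 = 20,030.43; Lindqvist 867/5,110 × $262,450 = 44,529.19.
At nearest $50: Kowalski $92,950; Dube $104,950; Petrov $20,050; Lindqvist $44,550. Sum = $262,500.
Difference $262,450 − $262,500 = −$50 applied to Petrov: Petrov becomes $20,000.

Kowalski: $92,950 | Dube: $104,950 | Petrov: $20,000 | Lindqvist: $44,550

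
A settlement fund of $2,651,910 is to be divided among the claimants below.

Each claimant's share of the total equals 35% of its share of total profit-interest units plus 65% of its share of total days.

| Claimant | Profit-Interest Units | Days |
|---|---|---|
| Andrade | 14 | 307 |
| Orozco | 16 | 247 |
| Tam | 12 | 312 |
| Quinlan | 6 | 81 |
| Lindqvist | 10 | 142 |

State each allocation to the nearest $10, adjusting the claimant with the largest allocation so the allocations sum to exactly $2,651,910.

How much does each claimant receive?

Andrade: $709,980; Orozco: $647,010; Tam: $685,890; Quinlan: $224,230; Lindqvist: $384,800

Totals — profit-interest units 58, days 1,089.
Blended shares (35% profit-interest units + 65% days): Andrade 0.2677; Orozco 0.2440; Tam 0.2586; Quinlan 0.0846; Lindqvist 0.1451.
Proportional shares: Andrade 709,980.65; Orozco 647,014.48; Tam 685,889.18; Quinlan 224,229.61; Lindqvist 384,796.08.
At nearest $10: Andrade $709,980; Orozco $647,010; Tam $685,890; Quinlan $224,230; Lindqvist $384,800. Sum = $2,651,910.
No rounding difference to absorb.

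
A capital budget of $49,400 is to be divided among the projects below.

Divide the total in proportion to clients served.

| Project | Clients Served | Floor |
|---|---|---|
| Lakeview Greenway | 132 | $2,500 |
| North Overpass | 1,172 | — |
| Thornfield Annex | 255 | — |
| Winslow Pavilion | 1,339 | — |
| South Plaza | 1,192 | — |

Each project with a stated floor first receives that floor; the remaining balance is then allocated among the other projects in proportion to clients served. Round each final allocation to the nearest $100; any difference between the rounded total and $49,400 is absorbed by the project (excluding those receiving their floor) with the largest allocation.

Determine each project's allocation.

Lakeview Greenway: $2,500; North Overpass: $13,900; Thornfield Annex: $3,000; Winslow Pavilion: $15,900; South Plaza: $14,100

Minimums first: Lakeview Greenway $2,500. Balance $46,900.
Balance split over remaining clients served 3,958: North Overpass 13,887.52 → $13,900; Thornfield Annex 3,021.60 → $3,000; Winslow Pavilion 15,866.37 → $15,900; South Plaza 14,124.51 → $14,100.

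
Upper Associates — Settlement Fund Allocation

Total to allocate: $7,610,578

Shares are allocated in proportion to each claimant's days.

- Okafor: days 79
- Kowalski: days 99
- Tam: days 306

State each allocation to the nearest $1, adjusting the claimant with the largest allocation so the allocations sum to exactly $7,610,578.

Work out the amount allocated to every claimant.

Okafor: $1,242,222 · Kowalski: $1,556,709 · Tam: $4,811,647

Sum of days: 484.
Pro-rata amounts: Okafor 79/484 × $7,610,578 = 1,242,222.44; Kowalski 99/484 × $7,610,578 = 1,556,709.14; Tam 306/484 × $7,610,578 = 4,811,646.42.
Rounded to nearest $1: Okafor $1,242,222; Kowalski $1,556,709; Tam $4,811,646. Sum = $7,610,577.
Difference $7,610,578 − $7,610,577 = +$1 applied to largest allocation (Tam): Tam becomes $4,811,647.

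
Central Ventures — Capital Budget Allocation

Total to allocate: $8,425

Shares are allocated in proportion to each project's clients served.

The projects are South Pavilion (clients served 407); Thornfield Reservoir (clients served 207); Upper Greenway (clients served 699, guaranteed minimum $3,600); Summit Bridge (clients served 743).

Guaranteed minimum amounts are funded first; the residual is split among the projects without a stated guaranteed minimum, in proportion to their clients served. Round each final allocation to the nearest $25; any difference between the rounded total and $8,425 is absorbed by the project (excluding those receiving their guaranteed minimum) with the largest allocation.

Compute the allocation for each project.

South Pavilion: $1,450 · Thornfield Reservoir: $725 · Upper Greenway: $3,600 · Summit Bridge: $2,650

Minimums first: Upper Greenway $3,600. Balance $4,825.
Balance split over remaining clients served 1,357: South Pavilion 1,447.14 → $1,450; Thornfield Reservoir 736.02 → $725; Summit Bridge 2,641.84 → $2,650.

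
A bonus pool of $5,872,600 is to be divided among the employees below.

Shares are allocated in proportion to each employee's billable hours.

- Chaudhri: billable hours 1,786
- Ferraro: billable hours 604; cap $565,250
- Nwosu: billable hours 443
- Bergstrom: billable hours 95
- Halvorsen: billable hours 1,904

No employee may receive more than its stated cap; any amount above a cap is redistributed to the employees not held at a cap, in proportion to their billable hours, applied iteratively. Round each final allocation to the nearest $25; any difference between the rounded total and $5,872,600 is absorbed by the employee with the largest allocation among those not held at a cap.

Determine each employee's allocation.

Chaudhri: $2,241,950 · Ferraro: $565,250 · Nwosu: $556,100 · Bergstrom: $119,250 · Halvorsen: $2,390,050

Combined billable hours = 4,832.
Proportional shares (ignoring caps): Chaudhri 2,170,625.75; Ferraro 734,075.00; Nwosu 538,402.69; Bergstrom 115,458.82; Halvorsen 2,314,037.75.
Held at cap: Ferraro ($565,250); balance $5,307,350 reallocated over remaining billable hours 4,228.
Remaining shares: Chaudhri 2,241,941.13 → $2,241,950; Nwosu 556,091.78 → $556,100; Bergstrom 119,252.19 → $119,250; Halvorsen 2,390,064.90 → $2,390,075.
Rounding difference −$25 applied to Halvorsen → $2,390,050.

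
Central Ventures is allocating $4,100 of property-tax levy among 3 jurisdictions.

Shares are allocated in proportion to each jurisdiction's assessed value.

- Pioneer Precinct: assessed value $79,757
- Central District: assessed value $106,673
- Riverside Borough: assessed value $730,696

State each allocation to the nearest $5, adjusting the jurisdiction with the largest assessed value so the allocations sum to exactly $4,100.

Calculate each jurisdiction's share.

Total assessed value = 917,126.
Unrounded shares: Pioneer Precinct 79,757/917,126 × $4,100 = 356.55; Central District 106,673/917,126 × $4,100 = 476.88; Riverside Borough 730,696/917,126 × $4,100 = 3,266.57.
Rounded to nearest $5: Pioneer Precinct $355; Central District $475; Riverside Borough $3,265. Sum = $4,095.
Difference $4,100 − $4,095 = +$5 applied to largest assessed value (Riverside Borough): Riverside Borough becomes $3,270.

Pioneer Precinct: $355 | Central District: $475 | Riverside Borough: $3,270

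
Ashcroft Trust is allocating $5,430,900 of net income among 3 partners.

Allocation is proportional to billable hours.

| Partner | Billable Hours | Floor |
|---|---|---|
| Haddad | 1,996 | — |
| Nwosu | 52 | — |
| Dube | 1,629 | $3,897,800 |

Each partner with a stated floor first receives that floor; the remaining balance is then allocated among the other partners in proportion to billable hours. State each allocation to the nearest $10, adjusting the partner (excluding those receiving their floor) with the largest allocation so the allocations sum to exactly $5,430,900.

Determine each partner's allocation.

Guaranteed amounts: Dube $3,897,800. Remaining pool $1,533,100.
Remaining pool split over remaining billable hours 2,048: Haddad 1,494,173.63 → $1,494,170; Nwosu 38,926.37 → $38,930.

Haddad: $1,494,170; Nwosu: $38,930; Dube: $3,897,800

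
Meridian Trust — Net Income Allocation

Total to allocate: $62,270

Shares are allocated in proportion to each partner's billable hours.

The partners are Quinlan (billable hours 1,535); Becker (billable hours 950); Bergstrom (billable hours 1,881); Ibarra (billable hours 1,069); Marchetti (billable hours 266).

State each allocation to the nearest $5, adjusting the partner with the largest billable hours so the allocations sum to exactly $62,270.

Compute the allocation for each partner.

Billable hours total: 5,701.
Pro-rata amounts: Quinlan 1,535/5,701 × $62,270 = 16,766.26; Becker 950/5,701 × $62,270 = 10,376.51; Bergstrom 1,881/5,701 × $62,270 = 20,545.50; Ibarra 1,069/5,701 × $62,270 = 11,676.31; Marchetti 266/5,701 × $62,270 = 2,905.42.
After rounding ($5): Quinlan $16,765; Becker $10,375; Bergstrom $20,545; Ibarra $11,675; Marchetti $2,905. Sum = $62,265.
Difference $62,270 − $62,265 = +$5 applied to largest billable hours (Bergstrom): Bergstrom becomes $20,550.

Quinlan: $16,765 | Becker: $10,375 | Bergstrom: $20,550 | Ibarra: $11,675 | Marchetti: $2,905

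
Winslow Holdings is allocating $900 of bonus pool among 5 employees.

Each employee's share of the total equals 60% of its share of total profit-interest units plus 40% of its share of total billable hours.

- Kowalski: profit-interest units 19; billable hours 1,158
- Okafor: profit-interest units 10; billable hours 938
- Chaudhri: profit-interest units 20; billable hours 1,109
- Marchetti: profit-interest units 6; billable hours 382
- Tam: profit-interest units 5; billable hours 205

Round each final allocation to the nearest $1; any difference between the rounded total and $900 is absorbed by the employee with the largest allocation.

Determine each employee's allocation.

Totals — profit-interest units 60, billable hours 3,792.
Composite weights (60% profit-interest units + 40% billable hours): Kowalski 0.3122; Okafor 0.1989; Chaudhri 0.3170; Marchetti 0.1003; Tam 0.0716.
Unrounded shares: Kowalski 280.94; Okafor 179.05; Chaudhri 285.28; Marchetti 90.27; Tam 64.46.
At nearest $1: Kowalski $281; Okafor $179; Chaudhri $285; Marchetti $90; Tam $64. Sum = $899.
Difference $900 − $899 = +$1 applied to largest allocation (Chaudhri): Chaudhri becomes $286.

Kowalski: $281 | Okafor: $179 | Chaudhri: $286 | Marchetti: $90 | Tam: $64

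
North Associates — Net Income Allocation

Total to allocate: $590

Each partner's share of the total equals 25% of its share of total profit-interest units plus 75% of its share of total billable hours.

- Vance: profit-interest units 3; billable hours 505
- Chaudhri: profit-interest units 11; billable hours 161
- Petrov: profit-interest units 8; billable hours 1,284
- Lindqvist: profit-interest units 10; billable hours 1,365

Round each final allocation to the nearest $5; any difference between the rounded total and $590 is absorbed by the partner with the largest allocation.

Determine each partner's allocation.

Vance: $80 · Chaudhri: $70 · Petrov: $210 · Lindqvist: $230

Profit-interest units total 32; billable hours total 3,315.
Combined weights (25% profit-interest units + 75% billable hours): Vance 0.1377; Chaudhri 0.1224; Petrov 0.3530; Lindqvist 0.3869.
Raw shares: Vance 81.24; Chaudhri 72.19; Petrov 208.27; Lindqvist 228.30.
After rounding ($5): Vance $80; Chaudhri $70; Petrov $210; Lindqvist $230. Sum = $590.
Sum already equals the total — no adjustment.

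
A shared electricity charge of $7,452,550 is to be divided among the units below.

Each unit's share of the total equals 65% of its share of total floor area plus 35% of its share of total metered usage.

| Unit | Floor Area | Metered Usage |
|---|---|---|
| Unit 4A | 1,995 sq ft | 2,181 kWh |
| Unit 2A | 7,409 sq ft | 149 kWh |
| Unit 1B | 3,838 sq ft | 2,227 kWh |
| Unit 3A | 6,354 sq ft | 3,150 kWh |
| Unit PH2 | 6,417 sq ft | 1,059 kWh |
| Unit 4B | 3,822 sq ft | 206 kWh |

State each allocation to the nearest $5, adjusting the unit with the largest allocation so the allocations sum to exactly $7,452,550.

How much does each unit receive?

Floor area total 29,835; metered usage total 8,972.
Composite weights (65% floor area + 35% metered usage): Unit 4A 0.1285; Unit 2A 0.1672; Unit 1B 0.1705; Unit 3A 0.2613; Unit PH2 0.1811; Unit 4B 0.0913.
Pro-rata amounts: Unit 4A 957,991.14; Unit 2A 1,246,279.87; Unit 1B 1,270,603.09; Unit 3A 1,947,453.21; Unit PH2 1,349,774.41; Unit 4B 680,448.27.
After rounding ($5): Unit 4A $957,990; Unit 2A $1,246,280; Unit 1B $1,270,605; Unit 3A $1,947,455; Unit PH2 $1,349,775; Unit 4B $680,450. Sum = $7,452,555.
Difference $7,452,550 − $7,452,555 = −$5 applied to largest allocation (Unit 3A): Unit 3A becomes $1,947,450.

Unit 4A: $957,990; Unit 2A: $1,246,280; Unit 1B: $1,270,605; Unit 3A: $1,947,450; Unit PH2: $1,349,775; Unit 4B: $680,450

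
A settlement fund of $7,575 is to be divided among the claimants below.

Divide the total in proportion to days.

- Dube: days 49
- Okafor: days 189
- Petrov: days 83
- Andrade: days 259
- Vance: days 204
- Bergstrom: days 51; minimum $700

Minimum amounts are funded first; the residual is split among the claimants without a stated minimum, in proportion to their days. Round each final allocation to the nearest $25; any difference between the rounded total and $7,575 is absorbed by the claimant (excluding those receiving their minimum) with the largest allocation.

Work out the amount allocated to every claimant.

Dube: $425; Okafor: $1,650; Petrov: $725; Andrade: $2,275; Vance: $1,800; Bergstrom: $700

Fund the minimums — Bergstrom $700. Balance $6,875.
Balance split over remaining days 784: Dube 429.69 → $425; Okafor 1,657.37 → $1,650; Petrov 727.84 → $725; Andrade 2,271.21 → $2,275; Vance 1,788.90 → $1,800.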